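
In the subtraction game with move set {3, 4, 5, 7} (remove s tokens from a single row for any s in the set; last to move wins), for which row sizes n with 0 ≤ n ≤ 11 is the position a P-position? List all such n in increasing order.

0, 1, 2, 10, 11

Compute g(0), g(1), … for moves {3, 4, 5, 7}:
g(0) = mex{} = 0
g(1) = mex{} = 0
g(2) = mex{} = 0
g(3) = mex{0} = 1
g(4) = mex{0} = 1
g(5) = mex{0} = 1
g(6) = mex{0,1} = 2
g(7) = mex{0,1} = 2
g(8) = mex{0,1} = 2
g(9) = mex{0,1,2} = 3
g(10) = mex{1,2} = 0
g(11) = mex{1,2} = 0
The P-positions (g = 0) in 0..11 are 0, 1, 2, 10, 11.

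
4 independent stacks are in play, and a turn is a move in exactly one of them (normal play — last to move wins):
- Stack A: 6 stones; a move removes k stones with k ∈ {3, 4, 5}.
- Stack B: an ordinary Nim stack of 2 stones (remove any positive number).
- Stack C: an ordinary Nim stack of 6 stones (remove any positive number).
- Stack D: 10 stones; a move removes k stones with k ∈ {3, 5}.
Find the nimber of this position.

Build the Grundy sequence for stack A with g(k) = mex{g(k−s) : s ∈ {3, 4, 5}, s ≤ k}:
k:     0  1  2  3  4  5  6
g(k):  0  0  0  1  1  1  2
So g(6) = 2.
Stack B is a plain Nim stack of size 2, so its Grundy value is 2.
Stack C is a plain Nim stack of size 6, so its Grundy value is 6.
For stack D, compute g(0), g(1), … with moves {3, 5}:
k:     0  1  2  3  4  5  6  7  8  9 10
g(k):  0  0  0  1  1  1  2  2  0  0  0
So g(10) = 0.
By the Sprague-Grundy theorem, the Grundy value of a sum of independent games is the XOR of the component values.
Combined value = 2 ⊕ 2 ⊕ 6 ⊕ 0 = 6.

6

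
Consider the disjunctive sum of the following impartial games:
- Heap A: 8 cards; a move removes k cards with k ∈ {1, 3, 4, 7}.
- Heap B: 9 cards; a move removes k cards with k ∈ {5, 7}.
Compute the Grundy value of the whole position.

Build the Grundy sequence for heap A with g(k) = mex{g(k−s) : s ∈ {1, 3, 4, 7}, s ≤ k}:
g(0) = mex{} = 0
g(1) = mex{0} = 1
g(2) = mex{1} = 0
g(3) = mex{0} = 1
g(4) = mex{0,1} = 2
g(5) = mex{0,1,2} = 3
g(6) = mex{0,1,3} = 2
g(7) = mex{0,1,2} = 3
g(8) = mex{1,2,3} = 0
So g(8) = 0.
Build the Grundy sequence for heap B with g(k) = mex{g(k−s) : s ∈ {5, 7}, s ≤ k}:
k:     0  1  2  3  4  5  6  7  8  9
g(k):  0  0  0  0  0  1  1  1  1  1
So g(9) = 1.
The value of a disjunctive sum is the nim-sum of the parts.
Combined value = 0 ⊕ 1 = 1.

1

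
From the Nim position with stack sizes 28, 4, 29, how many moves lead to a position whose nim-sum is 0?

Nim-sum: 28 ^ 4 ^ 29 = 5.
The overall nim-sum is X = 5. A stack of size p has a winning move iff p XOR X < p (reduce it to p XOR X).
  28: 28 XOR 5 = 25 < 28 — winning move (to 25).
  4: 4 XOR 5 = 1 < 4 — winning move (to 1).
  29: 29 XOR 5 = 24 < 29 — winning move (to 24).
That gives 3 winning moves.

3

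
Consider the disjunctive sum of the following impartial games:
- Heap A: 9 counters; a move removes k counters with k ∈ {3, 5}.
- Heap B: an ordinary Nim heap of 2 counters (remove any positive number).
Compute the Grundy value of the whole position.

2

Grundy values for heap A (subtraction set {3, 5}):
g(0) = mex{} = 0
g(1) = mex{} = 0
g(2) = mex{} = 0
g(3) = mex{0} = 1
g(4) = mex{0} = 1
g(5) = mex{0} = 1
g(6) = mex{0,1} = 2
g(7) = mex{0,1} = 2
g(8) = mex{1} = 0
g(9) = mex{1,2} = 0
So g(9) = 0.
Heap B is a plain Nim heap of size 2, so its Grundy value is 2.
By the Sprague-Grundy theorem, the Grundy value of a sum of independent games is the XOR of the component values.
Combined value = 0 XOR 2 = 2.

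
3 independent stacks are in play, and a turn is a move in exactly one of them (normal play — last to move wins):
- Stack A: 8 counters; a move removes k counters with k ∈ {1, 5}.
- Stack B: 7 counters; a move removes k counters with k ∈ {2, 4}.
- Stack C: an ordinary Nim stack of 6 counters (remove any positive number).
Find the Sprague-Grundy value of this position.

6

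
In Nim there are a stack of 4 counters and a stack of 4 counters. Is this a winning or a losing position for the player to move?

Losing position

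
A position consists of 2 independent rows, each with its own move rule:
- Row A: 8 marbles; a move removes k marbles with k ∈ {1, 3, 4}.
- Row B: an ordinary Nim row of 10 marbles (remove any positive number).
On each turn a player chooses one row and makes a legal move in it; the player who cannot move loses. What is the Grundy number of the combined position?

Grundy values for row A (subtraction set {1, 3, 4}):
g(0) = mex{} = 0
g(1) = mex{0} = 1
g(2) = mex{1} = 0
g(3) = mex{0} = 1
g(4) = mex{0,1} = 2
g(5) = mex{0,1,2} = 3
g(6) = mex{0,1,3} = 2
g(7) = mex{1,2} = 0
g(8) = mex{0,2,3} = 1
So g(8) = 1.
Row B is a plain Nim row of size 10, so its Grundy value is 10.
The value of a disjunctive sum is the nim-sum of the parts.
Combined value = 1 XOR 10 = 11.

11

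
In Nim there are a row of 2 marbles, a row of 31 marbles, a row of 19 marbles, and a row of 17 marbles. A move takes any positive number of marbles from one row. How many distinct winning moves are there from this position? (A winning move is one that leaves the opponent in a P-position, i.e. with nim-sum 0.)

In binary:
  00010  (2)
  11111  (31)
  10011  (19)
  10001  (17)
  -----
  11111  (31)
The overall nim-sum is X = 31. A row of size p has a winning move iff p XOR X < p (reduce it to p XOR X).
  2: 2 XOR 31 = 29 ≥ 2 — no move.
  31: 31 XOR 31 = 0 < 31 — winning move (to 0).
  19: 19 XOR 31 = 12 < 19 — winning move (to 12).
  17: 17 XOR 31 = 14 < 17 — winning move (to 14).
That gives 3 winning moves.

3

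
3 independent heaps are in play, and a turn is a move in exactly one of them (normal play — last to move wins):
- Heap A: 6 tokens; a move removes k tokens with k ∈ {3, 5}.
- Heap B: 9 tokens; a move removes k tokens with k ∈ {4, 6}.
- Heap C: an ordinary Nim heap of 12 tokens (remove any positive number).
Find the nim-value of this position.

12

Build the Grundy sequence for heap A with g(k) = mex{g(k−s) : s ∈ {3, 5}, s ≤ k}:
k:     0  1  2  3  4  5  6
g(k):  0  0  0  1  1  1  2
So g(6) = 2.
Build the Grundy sequence for heap B with g(k) = mex{g(k−s) : s ∈ {4, 6}, s ≤ k}:
k:     0  1  2  3  4  5  6  7  8  9
g(k):  0  0  0  0  1  1  1  1  2  2
So g(9) = 2.
Heap C is a plain Nim heap of size 12, so its Grundy value is 12.
By the Sprague-Grundy theorem, the Grundy value of a sum of independent games is the XOR of the component values.
Combined value = 2 XOR 2 XOR 12 = 12.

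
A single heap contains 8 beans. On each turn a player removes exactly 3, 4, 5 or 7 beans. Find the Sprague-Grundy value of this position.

2

Grundy values for subtraction set {3, 4, 5, 7}:
g(0) = mex{} = 0
g(1) = mex{} = 0
g(2) = mex{} = 0
g(3) = mex{0} = 1
g(4) = mex{0} = 1
g(5) = mex{0} = 1
g(6) = mex{0,1} = 2
g(7) = mex{0,1} = 2
g(8) = mex{0,1} = 2
So g(8) = 2.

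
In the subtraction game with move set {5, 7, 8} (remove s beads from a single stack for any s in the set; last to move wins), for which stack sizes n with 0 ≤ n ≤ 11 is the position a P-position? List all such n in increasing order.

Compute g(0), g(1), … for moves {5, 7, 8}:
k:     0  1  2  3  4  5  6  7  8  9 10 11
g(k):  0  0  0  0  0  1  1  1  1  1  2  2
The P-positions (g = 0) in 0..11 are 0, 1, 2, 3, 4.

0, 1, 2, 3, 4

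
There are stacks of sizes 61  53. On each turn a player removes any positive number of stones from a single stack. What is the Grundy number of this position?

8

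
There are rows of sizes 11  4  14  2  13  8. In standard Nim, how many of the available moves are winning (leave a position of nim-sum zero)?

Compute the nim-sum pairwise:
11 ^ 4 = 15
15 ^ 14 = 1
1 ^ 2 = 3
3 ^ 13 = 14
14 ^ 8 = 6
The overall nim-sum is X = 6. A row of size p has a winning move iff p XOR X < p (reduce it to p XOR X).
  11: 11 XOR 6 = 13 ≥ 11 — no move.
  4: 4 XOR 6 = 2 < 4 — winning move (to 2).
  14: 14 XOR 6 = 8 < 14 — winning move (to 8).
  2: 2 XOR 6 = 4 ≥ 2 — no move.
  13: 13 XOR 6 = 11 < 13 — winning move (to 11).
  8: 8 XOR 6 = 14 ≥ 8 — no move.
That gives 3 winning moves.

3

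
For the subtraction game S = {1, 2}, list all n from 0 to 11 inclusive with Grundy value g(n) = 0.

Build the Grundy sequence with g(k) = mex{g(k−s) : s ∈ {1, 2}, s ≤ k}:
g(0) = mex{} = 0
g(1) = mex{0} = 1
g(2) = mex{0,1} = 2
g(3) = mex{1,2} = 0
g(4) = mex{0,2} = 1
g(5) = mex{0,1} = 2
g(6) = mex{1,2} = 0
g(7) = mex{0,2} = 1
g(8) = mex{0,1} = 2
g(9) = mex{1,2} = 0
g(10) = mex{0,2} = 1
g(11) = mex{0,1} = 2
The P-positions (g = 0) in 0..11 are 0, 3, 6, 9.

0, 3, 6, 9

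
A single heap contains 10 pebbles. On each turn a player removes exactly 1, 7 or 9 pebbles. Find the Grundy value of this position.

0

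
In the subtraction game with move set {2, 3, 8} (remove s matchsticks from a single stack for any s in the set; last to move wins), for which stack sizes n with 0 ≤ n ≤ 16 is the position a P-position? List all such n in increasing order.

0, 1, 5, 6, 10, 11, 15, 16

Compute g(0), g(1), … for moves {2, 3, 8}:
k:     0  1  2  3  4  5  6  7  8  9 10 11 12 13 14 15 16
g(k):  0  0  1  1  2  0  0  1  1  2  0  0  1  1  2  0  0
The P-positions (g = 0) in 0..16 are 0, 1, 5, 6, 10, 11, 15, 16.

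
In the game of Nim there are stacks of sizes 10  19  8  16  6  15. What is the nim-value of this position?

Nim-sum: 10 XOR 19 XOR 8 XOR 16 XOR 6 XOR 15 = 8.

8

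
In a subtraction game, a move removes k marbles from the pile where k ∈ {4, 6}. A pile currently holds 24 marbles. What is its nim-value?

Grundy values for subtraction set {4, 6}:
k:     0  1  2  3  4  5  6  7  8  9 10 11 12 13 14 15 16 17 18 19 20 21 22 23 24
g(k):  0  0  0  0  1  1  1  1  2  2  0  0  0  0  1  1  1  1  2  2  0  0  0  0  1
So g(24) = 1.

1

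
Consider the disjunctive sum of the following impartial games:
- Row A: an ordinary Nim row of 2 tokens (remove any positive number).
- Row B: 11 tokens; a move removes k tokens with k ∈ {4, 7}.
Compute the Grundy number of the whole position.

Row A is a plain Nim row of size 2, so its Grundy value is 2.
For row B, compute g(0), g(1), … with moves {4, 7}:
g(0) = mex{} = 0
g(1) = mex{} = 0
g(2) = mex{} = 0
g(3) = mex{} = 0
g(4) = mex{0} = 1
g(5) = mex{0} = 1
g(6) = mex{0} = 1
g(7) = mex{0} = 1
g(8) = mex{0,1} = 2
g(9) = mex{0,1} = 2
g(10) = mex{0,1} = 2
g(11) = mex{1} = 0
So g(11) = 0.
The value of a disjunctive sum is the nim-sum of the parts.
Combined value = 2 ⊕ 0 = 2.

2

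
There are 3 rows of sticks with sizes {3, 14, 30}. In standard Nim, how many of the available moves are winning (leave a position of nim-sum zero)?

1

Compute the nim-sum pairwise:
3 ^ 14 = 13
13 ^ 30 = 19
The overall nim-sum is X = 19. A row of size p has a winning move iff p XOR X < p (reduce it to p XOR X).
  3: 3 XOR 19 = 16 ≥ 3 — no move.
  14: 14 XOR 19 = 29 ≥ 14 — no move.
  30: 30 XOR 19 = 13 < 30 — winning move (to 13).
That gives 1 winning move.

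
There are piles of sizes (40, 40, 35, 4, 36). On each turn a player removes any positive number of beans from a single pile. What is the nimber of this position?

3

Nim-sum: 40 ^ 40 ^ 35 ^ 4 ^ 36 = 3.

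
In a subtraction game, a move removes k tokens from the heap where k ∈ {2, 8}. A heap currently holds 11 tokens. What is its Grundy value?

Build the Grundy sequence with g(k) = mex{g(k−s) : s ∈ {2, 8}, s ≤ k}:
k:     0  1  2  3  4  5  6  7  8  9 10 11
g(k):  0  0  1  1  0  0  1  1  2  2  0  0
So g(11) = 0.

0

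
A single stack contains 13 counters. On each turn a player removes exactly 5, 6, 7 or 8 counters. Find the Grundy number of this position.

0

Grundy values for subtraction set {5, 6, 7, 8}:
k:     0  1  2  3  4  5  6  7  8  9 10 11 12 13
g(k):  0  0  0  0  0  1  1  1  1  1  2  2  2  0
So g(13) = 0.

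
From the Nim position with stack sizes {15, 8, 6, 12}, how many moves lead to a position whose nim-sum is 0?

In binary:
  1111  (15)
  1000  (8)
  0110  (6)
  1100  (12)
  ----
  1101  (13)
The overall nim-sum is X = 13. A stack of size p has a winning move iff p XOR X < p (reduce it to p XOR X).
  15: 15 XOR 13 = 2 < 15 — winning move (to 2).
  8: 8 XOR 13 = 5 < 8 — winning move (to 5).
  6: 6 XOR 13 = 11 ≥ 6 — no move.
  12: 12 XOR 13 = 1 < 12 — winning move (to 1).
That gives 3 winning moves.

3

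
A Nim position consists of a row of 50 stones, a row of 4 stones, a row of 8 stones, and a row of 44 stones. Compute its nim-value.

18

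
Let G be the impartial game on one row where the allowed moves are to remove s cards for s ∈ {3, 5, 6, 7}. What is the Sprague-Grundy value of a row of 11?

Build the Grundy sequence with g(k) = mex{g(k−s) : s ∈ {3, 5, 6, 7}, s ≤ k}:
g(0) = mex{} = 0
g(1) = mex{} = 0
g(2) = mex{} = 0
g(3) = mex{0} = 1
g(4) = mex{0} = 1
g(5) = mex{0} = 1
g(6) = mex{0,1} = 2
g(7) = mex{0,1} = 2
g(8) = mex{0,1} = 2
g(9) = mex{0,1,2} = 3
g(10) = mex{1,2} = 0
g(11) = mex{1,2} = 0
So g(11) = 0.

0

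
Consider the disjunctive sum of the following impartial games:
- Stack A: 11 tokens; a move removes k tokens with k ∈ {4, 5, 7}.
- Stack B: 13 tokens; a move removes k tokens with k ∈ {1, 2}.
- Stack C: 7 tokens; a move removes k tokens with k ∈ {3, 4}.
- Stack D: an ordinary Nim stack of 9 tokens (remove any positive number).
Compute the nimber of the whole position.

8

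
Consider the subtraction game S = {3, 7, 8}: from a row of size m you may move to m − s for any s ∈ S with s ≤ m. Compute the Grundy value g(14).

Build the Grundy sequence with g(k) = mex{g(k−s) : s ∈ {3, 7, 8}, s ≤ k}:
g(0) = mex{} = 0
g(1) = mex{} = 0
g(2) = mex{} = 0
g(3) = mex{0} = 1
g(4) = mex{0} = 1
g(5) = mex{0} = 1
g(6) = mex{1} = 0
g(7) = mex{0,1} = 2
g(8) = mex{0,1} = 2
g(9) = mex{0} = 1
g(10) = mex{0,1,2} = 3
g(11) = mex{1,2} = 0
g(12) = mex{1} = 0
g(13) = mex{0,1,3} = 2
g(14) = mex{0,2} = 1
So g(14) = 1.

1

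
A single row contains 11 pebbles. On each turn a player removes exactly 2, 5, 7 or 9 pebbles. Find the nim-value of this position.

3

Build the Grundy sequence with g(k) = mex{g(k−s) : s ∈ {2, 5, 7, 9}, s ≤ k}:
k:     0  1  2  3  4  5  6  7  8  9 10 11
g(k):  0  0  1  1  0  2  1  3  2  2  3  3
So g(11) = 3.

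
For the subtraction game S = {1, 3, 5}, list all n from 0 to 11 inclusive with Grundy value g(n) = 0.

Compute g(0), g(1), … for moves {1, 3, 5}:
g(0) = mex{} = 0
g(1) = mex{0} = 1
g(2) = mex{1} = 0
g(3) = mex{0} = 1
g(4) = mex{1} = 0
g(5) = mex{0} = 1
g(6) = mex{1} = 0
g(7) = mex{0} = 1
g(8) = mex{1} = 0
g(9) = mex{0} = 1
g(10) = mex{1} = 0
g(11) = mex{0} = 1
The P-positions (g = 0) in 0..11 are 0, 2, 4, 6, 8, 10.

0, 2, 4, 6, 8, 10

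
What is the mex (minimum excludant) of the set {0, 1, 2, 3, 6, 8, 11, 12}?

The values 0, 1, 2, 3 are all present; 4 is the first non-negative integer missing from the set.

4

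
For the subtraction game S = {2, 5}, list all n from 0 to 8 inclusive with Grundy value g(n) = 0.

Grundy values for subtraction set {2, 5}:
k:     0  1  2  3  4  5  6  7  8
g(k):  0  0  1  1  0  2  1  0  0
The P-positions (g = 0) in 0..8 are 0, 1, 4, 7, 8.

0, 1, 4, 7, 8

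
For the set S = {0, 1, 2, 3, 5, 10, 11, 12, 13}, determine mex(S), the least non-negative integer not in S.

The values 0, 1, 2, 3 are all present; 4 is the first non-negative integer missing from the set.

4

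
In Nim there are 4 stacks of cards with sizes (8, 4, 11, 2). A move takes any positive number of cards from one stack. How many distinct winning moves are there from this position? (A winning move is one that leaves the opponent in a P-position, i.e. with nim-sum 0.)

1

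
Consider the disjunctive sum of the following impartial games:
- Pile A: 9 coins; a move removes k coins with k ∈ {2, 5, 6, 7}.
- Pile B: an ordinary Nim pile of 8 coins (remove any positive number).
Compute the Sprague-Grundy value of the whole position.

10

Grundy values for pile A (subtraction set {2, 5, 6, 7}):
g(0) = mex{} = 0
g(1) = mex{} = 0
g(2) = mex{0} = 1
g(3) = mex{0} = 1
g(4) = mex{1} = 0
g(5) = mex{0,1} = 2
g(6) = mex{0} = 1
g(7) = mex{0,1,2} = 3
g(8) = mex{0,1} = 2
g(9) = mex{0,1,3} = 2
So g(9) = 2.
Pile B is a plain Nim pile of size 8, so its Grundy value is 8.
The value of a disjunctive sum is the nim-sum of the parts.
Combined value = 2 ⊕ 8 = 10.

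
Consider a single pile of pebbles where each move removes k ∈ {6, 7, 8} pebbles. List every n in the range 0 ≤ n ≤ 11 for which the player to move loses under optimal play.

Grundy values for subtraction set {6, 7, 8}:
g(0) = mex{} = 0
g(1) = mex{} = 0
g(2) = mex{} = 0
g(3) = mex{} = 0
g(4) = mex{} = 0
g(5) = mex{} = 0
g(6) = mex{0} = 1
g(7) = mex{0} = 1
g(8) = mex{0} = 1
g(9) = mex{0} = 1
g(10) = mex{0} = 1
g(11) = mex{0} = 1
The P-positions (g = 0) in 0..11 are 0, 1, 2, 3, 4, 5.

0, 1, 2, 3, 4, 5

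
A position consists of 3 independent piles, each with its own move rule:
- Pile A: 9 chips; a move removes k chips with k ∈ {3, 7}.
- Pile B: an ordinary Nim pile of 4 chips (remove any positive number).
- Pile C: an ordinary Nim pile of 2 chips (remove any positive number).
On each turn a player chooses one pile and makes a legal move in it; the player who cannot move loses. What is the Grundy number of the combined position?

7

Build the Grundy sequence for pile A with g(k) = mex{g(k−s) : s ∈ {3, 7}, s ≤ k}:
k:     0  1  2  3  4  5  6  7  8  9
g(k):  0  0  0  1  1  1  0  2  2  1
So g(9) = 1.
Pile B is a plain Nim pile of size 4, so its Grundy value is 4.
Pile C is a plain Nim pile of size 2, so its Grundy value is 2.
By the Sprague-Grundy theorem, the Grundy value of a sum of independent games is the XOR of the component values.
Combined value = 1 XOR 4 XOR 2 = 7.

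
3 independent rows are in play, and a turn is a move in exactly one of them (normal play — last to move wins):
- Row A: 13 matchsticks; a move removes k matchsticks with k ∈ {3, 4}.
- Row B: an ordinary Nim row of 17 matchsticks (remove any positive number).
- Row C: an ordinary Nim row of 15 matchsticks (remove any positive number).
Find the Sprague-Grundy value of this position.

For row A, compute g(0), g(1), … with moves {3, 4}:
k:     0  1  2  3  4  5  6  7  8  9 10 11 12 13
g(k):  0  0  0  1  1  1  2  0  0  0  1  1  1  2
So g(13) = 2.
Row B is a plain Nim row of size 17, so its Grundy value is 17.
Row C is a plain Nim row of size 15, so its Grundy value is 15.
The value of a disjunctive sum is the nim-sum of the parts.
Combined value = 2 XOR 17 XOR 15 = 28.

28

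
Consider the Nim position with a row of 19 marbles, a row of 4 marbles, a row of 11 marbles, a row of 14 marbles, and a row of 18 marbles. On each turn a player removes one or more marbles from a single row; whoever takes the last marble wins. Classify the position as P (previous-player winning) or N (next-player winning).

P-position

Nim-sum: 19 ^ 4 ^ 11 ^ 14 ^ 18 = 0.
The nim-sum is 0, so this is a P-position: the player to move is in a losing position under optimal play.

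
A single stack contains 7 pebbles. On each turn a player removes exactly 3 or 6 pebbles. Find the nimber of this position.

2

Compute g(0), g(1), … for moves {3, 6}:
g(0) = mex{} = 0
g(1) = mex{} = 0
g(2) = mex{} = 0
g(3) = mex{0} = 1
g(4) = mex{0} = 1
g(5) = mex{0} = 1
g(6) = mex{0,1} = 2
g(7) = mex{0,1} = 2
So g(7) = 2.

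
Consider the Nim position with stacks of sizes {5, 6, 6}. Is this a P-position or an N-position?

N-position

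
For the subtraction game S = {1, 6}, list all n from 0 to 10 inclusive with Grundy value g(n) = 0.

0, 2, 4, 7, 9

Build the Grundy sequence with g(k) = mex{g(k−s) : s ∈ {1, 6}, s ≤ k}:
k:     0  1  2  3  4  5  6  7  8  9 10
g(k):  0  1  0  1  0  1  2  0  1  0  1
The P-positions (g = 0) in 0..10 are 0, 2, 4, 7, 9.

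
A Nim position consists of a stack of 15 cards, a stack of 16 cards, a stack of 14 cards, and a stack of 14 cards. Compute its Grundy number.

Nim-sum: 15 ^ 16 ^ 14 ^ 14 = 31.

31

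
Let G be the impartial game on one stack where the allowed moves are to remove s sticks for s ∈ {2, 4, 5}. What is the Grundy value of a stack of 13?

Build the Grundy sequence with g(k) = mex{g(k−s) : s ∈ {2, 4, 5}, s ≤ k}:
k:     0  1  2  3  4  5  6  7  8  9 10 11 12 13
g(k):  0  0  1  1  2  2  3  0  0  1  1  2  2  3
So g(13) = 3.

3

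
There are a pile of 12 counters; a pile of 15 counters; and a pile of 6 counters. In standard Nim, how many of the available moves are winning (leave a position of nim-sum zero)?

Nim-sum: 12 XOR 15 XOR 6 = 5.
The overall nim-sum is X = 5. A pile of size p has a winning move iff p XOR X < p (reduce it to p XOR X).
  12: 12 XOR 5 = 9 < 12 — winning move (to 9).
  15: 15 XOR 5 = 10 < 15 — winning move (to 10).
  6: 6 XOR 5 = 3 < 6 — winning move (to 3).
That gives 3 winning moves.

3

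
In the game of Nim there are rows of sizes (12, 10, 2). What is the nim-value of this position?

4

Nim-sum: 12 ^ 10 ^ 2 = 4.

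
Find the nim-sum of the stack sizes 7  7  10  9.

Nim-sum: 7 ⊕ 7 ⊕ 10 ⊕ 9 = 3.

3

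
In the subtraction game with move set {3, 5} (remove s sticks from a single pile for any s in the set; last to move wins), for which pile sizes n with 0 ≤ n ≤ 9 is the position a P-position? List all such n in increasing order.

0, 1, 2, 8, 9

Grundy values for subtraction set {3, 5}:
g(0) = mex{} = 0
g(1) = mex{} = 0
g(2) = mex{} = 0
g(3) = mex{0} = 1
g(4) = mex{0} = 1
g(5) = mex{0} = 1
g(6) = mex{0,1} = 2
g(7) = mex{0,1} = 2
g(8) = mex{1} = 0
g(9) = mex{1,2} = 0
The P-positions (g = 0) in 0..9 are 0, 1, 2, 8, 9.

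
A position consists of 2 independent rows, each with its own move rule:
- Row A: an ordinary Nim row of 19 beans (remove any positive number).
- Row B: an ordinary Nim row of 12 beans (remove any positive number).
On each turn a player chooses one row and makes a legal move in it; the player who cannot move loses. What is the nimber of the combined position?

31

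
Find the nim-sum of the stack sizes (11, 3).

Bitwise XOR of the heap sizes:
  1011  (11)
  0011  (3)
  ----
  1000  (8)

8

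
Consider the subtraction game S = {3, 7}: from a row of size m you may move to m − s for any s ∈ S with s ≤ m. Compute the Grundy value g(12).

0

Grundy values for subtraction set {3, 7}:
g(0) = mex{} = 0
g(1) = mex{} = 0
g(2) = mex{} = 0
g(3) = mex{0} = 1
g(4) = mex{0} = 1
g(5) = mex{0} = 1
g(6) = mex{1} = 0
g(7) = mex{0,1} = 2
g(8) = mex{0,1} = 2
g(9) = mex{0} = 1
g(10) = mex{1,2} = 0
g(11) = mex{1,2} = 0
g(12) = mex{1} = 0
So g(12) = 0.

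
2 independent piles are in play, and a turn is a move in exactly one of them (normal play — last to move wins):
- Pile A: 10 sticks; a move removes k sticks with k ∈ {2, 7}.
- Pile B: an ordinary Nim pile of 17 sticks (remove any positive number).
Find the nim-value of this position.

Build the Grundy sequence for pile A with g(k) = mex{g(k−s) : s ∈ {2, 7}, s ≤ k}:
g(0) = mex{} = 0
g(1) = mex{} = 0
g(2) = mex{0} = 1
g(3) = mex{0} = 1
g(4) = mex{1} = 0
g(5) = mex{1} = 0
g(6) = mex{0} = 1
g(7) = mex{0} = 1
g(8) = mex{0,1} = 2
g(9) = mex{1} = 0
g(10) = mex{1,2} = 0
So g(10) = 0.
Pile B is a plain Nim pile of size 17, so its Grundy value is 17.
The value of a disjunctive sum is the nim-sum of the parts.
Combined value = 0 ⊕ 17 = 17.

17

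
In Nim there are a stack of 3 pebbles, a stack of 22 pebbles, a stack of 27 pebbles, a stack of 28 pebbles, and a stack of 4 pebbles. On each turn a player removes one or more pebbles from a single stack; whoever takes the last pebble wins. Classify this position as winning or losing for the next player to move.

Winning position

Write each in binary and XOR column by column:
  00011  (3)
  10110  (22)
  11011  (27)
  11100  (28)
  00100  (4)
  -----
  10110  (22)
The nim-sum is 22 ≠ 0, so this is an N-position: the player to move can win.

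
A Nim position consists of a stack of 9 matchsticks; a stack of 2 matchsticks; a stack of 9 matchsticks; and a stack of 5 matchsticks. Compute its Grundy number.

7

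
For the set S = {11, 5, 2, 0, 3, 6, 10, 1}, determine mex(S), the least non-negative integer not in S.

4

The values 0, 1, 2, 3 are all present; 4 is the first non-negative integer missing from the set.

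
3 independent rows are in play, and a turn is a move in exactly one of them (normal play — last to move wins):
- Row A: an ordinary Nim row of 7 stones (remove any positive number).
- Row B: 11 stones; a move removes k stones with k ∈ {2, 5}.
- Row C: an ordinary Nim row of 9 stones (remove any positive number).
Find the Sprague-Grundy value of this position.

Row A is a plain Nim row of size 7, so its Grundy value is 7.
Build the Grundy sequence for row B with g(k) = mex{g(k−s) : s ∈ {2, 5}, s ≤ k}:
g(0) = mex{} = 0
g(1) = mex{} = 0
g(2) = mex{0} = 1
g(3) = mex{0} = 1
g(4) = mex{1} = 0
g(5) = mex{0,1} = 2
g(6) = mex{0} = 1
g(7) = mex{1,2} = 0
g(8) = mex{1} = 0
g(9) = mex{0} = 1
g(10) = mex{0,2} = 1
g(11) = mex{1} = 0
So g(11) = 0.
Row C is a plain Nim row of size 9, so its Grundy value is 9.
By the Sprague-Grundy theorem, the Grundy value of a sum of independent games is the XOR of the component values.
Combined value = 7 XOR 0 XOR 9 = 14.

14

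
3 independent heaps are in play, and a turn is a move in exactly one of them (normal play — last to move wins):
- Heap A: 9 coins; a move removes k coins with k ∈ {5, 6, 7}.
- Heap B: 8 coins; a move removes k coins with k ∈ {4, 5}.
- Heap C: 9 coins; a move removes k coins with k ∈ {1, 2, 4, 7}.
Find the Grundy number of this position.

3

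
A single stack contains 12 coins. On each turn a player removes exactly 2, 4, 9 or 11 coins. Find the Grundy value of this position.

3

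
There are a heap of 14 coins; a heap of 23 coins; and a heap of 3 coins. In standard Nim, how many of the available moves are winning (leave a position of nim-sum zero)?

1

Compute the nim-sum pairwise:
14 ⊕ 23 = 25
25 ⊕ 3 = 26
The overall nim-sum is X = 26. A heap of size p has a winning move iff p XOR X < p (reduce it to p XOR X).
  14: 14 XOR 26 = 20 ≥ 14 — no move.
  23: 23 XOR 26 = 13 < 23 — winning move (to 13).
  3: 3 XOR 26 = 25 ≥ 3 — no move.
That gives 1 winning move.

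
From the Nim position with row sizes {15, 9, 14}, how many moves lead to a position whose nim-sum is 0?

3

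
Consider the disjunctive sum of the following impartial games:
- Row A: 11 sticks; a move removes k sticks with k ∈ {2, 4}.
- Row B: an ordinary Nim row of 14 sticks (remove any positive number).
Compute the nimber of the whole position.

12

Grundy values for row A (subtraction set {2, 4}):
k:     0  1  2  3  4  5  6  7  8  9 10 11
g(k):  0  0  1  1  2  2  0  0  1  1  2  2
So g(11) = 2.
Row B is a plain Nim row of size 14, so its Grundy value is 14.
The value of a disjunctive sum is the nim-sum of the parts.
Combined value = 2 ⊕ 14 = 12.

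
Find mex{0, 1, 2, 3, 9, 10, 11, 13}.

4

The values 0, 1, 2, 3 are all present; 4 is the first non-negative integer missing from the set.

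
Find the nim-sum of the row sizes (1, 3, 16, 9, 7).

28

Nim-sum: 1 XOR 3 XOR 16 XOR 9 XOR 7 = 28.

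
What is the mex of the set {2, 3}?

0 is not in the set, so the mex is 0.

0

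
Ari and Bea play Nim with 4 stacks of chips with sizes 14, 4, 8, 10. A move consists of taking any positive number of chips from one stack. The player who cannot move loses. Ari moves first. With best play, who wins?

Bitwise XOR of the heap sizes:
  1110  (14)
  0100  (4)
  1000  (8)
  1010  (10)
  ----
  1000  (8)
The nim-sum is 8 ≠ 0, so this is an N-position: the player to move can win; Ari has a winning move.

Ari wins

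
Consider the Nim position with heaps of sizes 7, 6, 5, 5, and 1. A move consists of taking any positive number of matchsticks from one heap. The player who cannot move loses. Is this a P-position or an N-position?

P-position

Nim-sum: 7 ^ 6 ^ 5 ^ 5 ^ 1 = 0.
The nim-sum is 0, so this is a P-position: the player to move is in a losing position under optimal play.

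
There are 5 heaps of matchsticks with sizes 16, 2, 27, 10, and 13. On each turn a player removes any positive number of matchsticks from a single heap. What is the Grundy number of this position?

Nim-sum: 16 XOR 2 XOR 27 XOR 10 XOR 13 = 14.

14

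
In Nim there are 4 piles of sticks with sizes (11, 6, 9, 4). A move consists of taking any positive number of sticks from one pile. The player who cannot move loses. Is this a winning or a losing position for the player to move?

Losing position

Nim-sum: 11 XOR 6 XOR 9 XOR 4 = 0.
The nim-sum is 0, so this is a P-position: the player to move is in a losing position under optimal play.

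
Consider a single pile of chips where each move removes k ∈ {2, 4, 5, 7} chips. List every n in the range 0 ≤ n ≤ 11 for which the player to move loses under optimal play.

0, 1, 9, 10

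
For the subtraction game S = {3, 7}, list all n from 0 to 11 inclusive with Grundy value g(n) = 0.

Build the Grundy sequence with g(k) = mex{g(k−s) : s ∈ {3, 7}, s ≤ k}:
k:     0  1  2  3  4  5  6  7  8  9 10 11
g(k):  0  0  0  1  1  1  0  2  2  1  0  0
The P-positions (g = 0) in 0..11 are 0, 1, 2, 6, 10, 11.

0, 1, 2, 6, 10, 11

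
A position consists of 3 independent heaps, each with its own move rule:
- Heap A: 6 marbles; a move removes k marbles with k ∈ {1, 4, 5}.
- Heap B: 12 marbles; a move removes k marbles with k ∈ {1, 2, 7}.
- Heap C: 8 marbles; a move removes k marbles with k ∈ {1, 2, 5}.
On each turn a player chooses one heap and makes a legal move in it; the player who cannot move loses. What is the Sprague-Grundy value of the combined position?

0

For heap A, compute g(0), g(1), … with moves {1, 4, 5}:
g(0) = mex{} = 0
g(1) = mex{0} = 1
g(2) = mex{1} = 0
g(3) = mex{0} = 1
g(4) = mex{0,1} = 2
g(5) = mex{0,1,2} = 3
g(6) = mex{0,1,3} = 2
So g(6) = 2.
Grundy values for heap B (subtraction set {1, 2, 7}):
g(0) = mex{} = 0
g(1) = mex{0} = 1
g(2) = mex{0,1} = 2
g(3) = mex{1,2} = 0
g(4) = mex{0,2} = 1
g(5) = mex{0,1} = 2
g(6) = mex{1,2} = 0
g(7) = mex{0,2} = 1
g(8) = mex{0,1} = 2
g(9) = mex{1,2} = 0
g(10) = mex{0,2} = 1
g(11) = mex{0,1} = 2
g(12) = mex{1,2} = 0
So g(12) = 0.
Grundy values for heap C (subtraction set {1, 2, 5}):
g(0) = mex{} = 0
g(1) = mex{0} = 1
g(2) = mex{0,1} = 2
g(3) = mex{1,2} = 0
g(4) = mex{0,2} = 1
g(5) = mex{0,1} = 2
g(6) = mex{1,2} = 0
g(7) = mex{0,2} = 1
g(8) = mex{0,1} = 2
So g(8) = 2.
By the Sprague-Grundy theorem, the Grundy value of a sum of independent games is the XOR of the component values.
Combined value = 2 XOR 0 XOR 2 = 0.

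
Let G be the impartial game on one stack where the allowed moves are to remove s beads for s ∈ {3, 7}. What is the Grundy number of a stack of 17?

Compute g(0), g(1), … for moves {3, 7}:
k:     0  1  2  3  4  5  6  7  8  9 10 11 12 13 14 15 16 17
g(k):  0  0  0  1  1  1  0  2  2  1  0  0  0  1  1  1  0  2
So g(17) = 2.

2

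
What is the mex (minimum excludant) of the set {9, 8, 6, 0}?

1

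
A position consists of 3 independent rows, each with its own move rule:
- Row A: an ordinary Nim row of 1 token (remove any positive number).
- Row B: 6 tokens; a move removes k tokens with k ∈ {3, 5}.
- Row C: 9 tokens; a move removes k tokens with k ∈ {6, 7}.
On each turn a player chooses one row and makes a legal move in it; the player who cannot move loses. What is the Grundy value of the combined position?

Row A is a plain Nim row of size 1, so its Grundy value is 1.
For row B, compute g(0), g(1), … with moves {3, 5}:
g(0) = mex{} = 0
g(1) = mex{} = 0
g(2) = mex{} = 0
g(3) = mex{0} = 1
g(4) = mex{0} = 1
g(5) = mex{0} = 1
g(6) = mex{0,1} = 2
So g(6) = 2.
Build the Grundy sequence for row C with g(k) = mex{g(k−s) : s ∈ {6, 7}, s ≤ k}:
g(0) = mex{} = 0
g(1) = mex{} = 0
g(2) = mex{} = 0
g(3) = mex{} = 0
g(4) = mex{} = 0
g(5) = mex{} = 0
g(6) = mex{0} = 1
g(7) = mex{0} = 1
g(8) = mex{0} = 1
g(9) = mex{0} = 1
So g(9) = 1.
The value of a disjunctive sum is the nim-sum of the parts.
Combined value = 1 XOR 2 XOR 1 = 2.

2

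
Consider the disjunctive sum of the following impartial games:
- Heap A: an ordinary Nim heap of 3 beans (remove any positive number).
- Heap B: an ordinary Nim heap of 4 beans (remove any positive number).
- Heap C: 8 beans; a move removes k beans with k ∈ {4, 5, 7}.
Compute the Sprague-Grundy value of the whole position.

Heap A is a plain Nim heap of size 3, so its Grundy value is 3.
Heap B is a plain Nim heap of size 4, so its Grundy value is 4.
For heap C, compute g(0), g(1), … with moves {4, 5, 7}:
k:     0  1  2  3  4  5  6  7  8
g(k):  0  0  0  0  1  1  1  1  2
So g(8) = 2.
The value of a disjunctive sum is the nim-sum of the parts.
Combined value = 3 ⊕ 4 ⊕ 2 = 5.

5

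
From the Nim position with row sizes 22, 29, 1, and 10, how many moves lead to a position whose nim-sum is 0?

0

Nim-sum: 22 ⊕ 29 ⊕ 1 ⊕ 10 = 0.
The nim-sum is already 0, so every move leaves a nonzero nim-sum — there are no winning moves.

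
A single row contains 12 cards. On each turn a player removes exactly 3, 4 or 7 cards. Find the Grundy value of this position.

0

Compute g(0), g(1), … for moves {3, 4, 7}:
k:     0  1  2  3  4  5  6  7  8  9 10 11 12
g(k):  0  0  0  1  1  1  2  2  2  3  0  0  0
So g(12) = 0.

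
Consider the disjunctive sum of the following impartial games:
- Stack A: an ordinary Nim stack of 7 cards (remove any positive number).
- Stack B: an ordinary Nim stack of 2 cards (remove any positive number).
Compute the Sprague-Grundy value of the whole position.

Stack A is a plain Nim stack of size 7, so its Grundy value is 7.
Stack B is a plain Nim stack of size 2, so its Grundy value is 2.
The value of a disjunctive sum is the nim-sum of the parts.
Combined value = 7 XOR 2 = 5.

5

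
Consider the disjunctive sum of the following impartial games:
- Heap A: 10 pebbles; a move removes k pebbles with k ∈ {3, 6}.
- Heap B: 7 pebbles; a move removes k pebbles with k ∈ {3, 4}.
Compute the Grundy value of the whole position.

Grundy values for heap A (subtraction set {3, 6}):
g(0) = mex{} = 0
g(1) = mex{} = 0
g(2) = mex{} = 0
g(3) = mex{0} = 1
g(4) = mex{0} = 1
g(5) = mex{0} = 1
g(6) = mex{0,1} = 2
g(7) = mex{0,1} = 2
g(8) = mex{0,1} = 2
g(9) = mex{1,2} = 0
g(10) = mex{1,2} = 0
So g(10) = 0.
For heap B, compute g(0), g(1), … with moves {3, 4}:
g(0) = mex{} = 0
g(1) = mex{} = 0
g(2) = mex{} = 0
g(3) = mex{0} = 1
g(4) = mex{0} = 1
g(5) = mex{0} = 1
g(6) = mex{0,1} = 2
g(7) = mex{1} = 0
So g(7) = 0.
By the Sprague-Grundy theorem, the Grundy value of a sum of independent games is the XOR of the component values.
Combined value = 0 ⊕ 0 = 0.

0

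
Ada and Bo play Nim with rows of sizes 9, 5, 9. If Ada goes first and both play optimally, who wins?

Ada wins

Bitwise XOR of the heap sizes:
  1001  (9)
  0101  (5)
  1001  (9)
  ----
  0101  (5)
The nim-sum is 5 ≠ 0, so this is an N-position: the player to move can win; Ada has a winning move.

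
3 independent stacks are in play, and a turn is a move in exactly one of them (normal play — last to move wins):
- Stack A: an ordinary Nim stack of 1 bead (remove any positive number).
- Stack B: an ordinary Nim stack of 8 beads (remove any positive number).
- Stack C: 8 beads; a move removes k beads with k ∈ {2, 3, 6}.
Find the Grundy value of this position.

Stack A is a plain Nim stack of size 1, so its Grundy value is 1.
Stack B is a plain Nim stack of size 8, so its Grundy value is 8.
For stack C, compute g(0), g(1), … with moves {2, 3, 6}:
k:     0  1  2  3  4  5  6  7  8
g(k):  0  0  1  1  2  0  3  1  2
So g(8) = 2.
The value of a disjunctive sum is the nim-sum of the parts.
Combined value = 1 ⊕ 8 ⊕ 2 = 11.

11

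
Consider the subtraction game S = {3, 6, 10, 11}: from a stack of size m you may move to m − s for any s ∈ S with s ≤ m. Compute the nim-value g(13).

4

Build the Grundy sequence with g(k) = mex{g(k−s) : s ∈ {3, 6, 10, 11}, s ≤ k}:
k:     0  1  2  3  4  5  6  7  8  9 10 11 12 13
g(k):  0  0  0  1  1  1  2  2  2  0  3  3  1  4
So g(13) = 4.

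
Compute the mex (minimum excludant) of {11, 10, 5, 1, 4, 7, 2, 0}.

3

The values 0, 1, 2 are all present; 3 is the first non-negative integer missing from the set.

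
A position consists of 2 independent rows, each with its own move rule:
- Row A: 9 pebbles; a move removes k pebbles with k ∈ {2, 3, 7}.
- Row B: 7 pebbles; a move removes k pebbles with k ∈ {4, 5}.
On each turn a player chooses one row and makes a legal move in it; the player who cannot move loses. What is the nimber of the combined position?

3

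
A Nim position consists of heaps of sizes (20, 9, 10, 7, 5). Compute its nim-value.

Compute the nim-sum pairwise:
20 ⊕ 9 = 29
29 ⊕ 10 = 23
23 ⊕ 7 = 16
16 ⊕ 5 = 21

21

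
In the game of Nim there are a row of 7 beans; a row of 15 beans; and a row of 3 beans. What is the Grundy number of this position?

11

Nim-sum: 7 XOR 15 XOR 3 = 11.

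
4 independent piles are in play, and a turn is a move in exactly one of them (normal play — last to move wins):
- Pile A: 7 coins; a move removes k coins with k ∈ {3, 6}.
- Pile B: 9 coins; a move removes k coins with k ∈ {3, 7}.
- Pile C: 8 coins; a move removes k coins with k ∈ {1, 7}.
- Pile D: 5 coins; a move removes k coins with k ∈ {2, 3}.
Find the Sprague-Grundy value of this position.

For pile A, compute g(0), g(1), … with moves {3, 6}:
g(0) = mex{} = 0
g(1) = mex{} = 0
g(2) = mex{} = 0
g(3) = mex{0} = 1
g(4) = mex{0} = 1
g(5) = mex{0} = 1
g(6) = mex{0,1} = 2
g(7) = mex{0,1} = 2
So g(7) = 2.
Build the Grundy sequence for pile B with g(k) = mex{g(k−s) : s ∈ {3, 7}, s ≤ k}:
k:     0  1  2  3  4  5  6  7  8  9
g(k):  0  0  0  1  1  1  0  2  2  1
So g(9) = 1.
For pile C, compute g(0), g(1), … with moves {1, 7}:
k:     0  1  2  3  4  5  6  7  8
g(k):  0  1  0  1  0  1  0  1  0
So g(8) = 0.
For pile D, compute g(0), g(1), … with moves {2, 3}:
k:     0  1  2  3  4  5
g(k):  0  0  1  1  2  0
So g(5) = 0.
By the Sprague-Grundy theorem, the Grundy value of a sum of independent games is the XOR of the component values.
Combined value = 2 ⊕ 1 ⊕ 0 ⊕ 0 = 3.

3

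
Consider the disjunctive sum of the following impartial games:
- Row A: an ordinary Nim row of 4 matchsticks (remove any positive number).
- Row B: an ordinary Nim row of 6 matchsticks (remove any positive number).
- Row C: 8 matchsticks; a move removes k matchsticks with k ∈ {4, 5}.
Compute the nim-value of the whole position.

0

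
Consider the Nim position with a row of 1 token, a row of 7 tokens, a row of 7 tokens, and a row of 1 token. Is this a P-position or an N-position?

P-position

Nim-sum: 1 ^ 7 ^ 7 ^ 1 = 0.
The nim-sum is 0, so this is a P-position: the player to move is in a losing position under optimal play.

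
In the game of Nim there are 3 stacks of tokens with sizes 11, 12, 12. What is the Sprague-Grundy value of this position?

Nim-sum: 11 ^ 12 ^ 12 = 11.

11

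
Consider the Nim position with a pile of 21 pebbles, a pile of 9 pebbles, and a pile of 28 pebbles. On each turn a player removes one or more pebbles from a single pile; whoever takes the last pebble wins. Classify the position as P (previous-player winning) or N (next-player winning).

Write each in binary and XOR column by column:
  10101  (21)
  01001  (9)
  11100  (28)
  -----
  00000  (0)
The nim-sum is 0, so this is a P-position: the player to move is in a losing position under optimal play.

P-position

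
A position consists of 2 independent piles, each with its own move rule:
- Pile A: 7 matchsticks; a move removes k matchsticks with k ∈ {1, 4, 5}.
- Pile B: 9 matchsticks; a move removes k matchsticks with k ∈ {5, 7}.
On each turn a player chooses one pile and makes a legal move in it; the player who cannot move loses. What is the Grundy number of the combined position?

2

Build the Grundy sequence for pile A with g(k) = mex{g(k−s) : s ∈ {1, 4, 5}, s ≤ k}:
g(0) = mex{} = 0
g(1) = mex{0} = 1
g(2) = mex{1} = 0
g(3) = mex{0} = 1
g(4) = mex{0,1} = 2
g(5) = mex{0,1,2} = 3
g(6) = mex{0,1,3} = 2
g(7) = mex{0,1,2} = 3
So g(7) = 3.
Grundy values for pile B (subtraction set {5, 7}):
k:     0  1  2  3  4  5  6  7  8  9
g(k):  0  0  0  0  0  1  1  1  1  1
So g(9) = 1.
The value of a disjunctive sum is the nim-sum of the parts.
Combined value = 3 ⊕ 1 = 2.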